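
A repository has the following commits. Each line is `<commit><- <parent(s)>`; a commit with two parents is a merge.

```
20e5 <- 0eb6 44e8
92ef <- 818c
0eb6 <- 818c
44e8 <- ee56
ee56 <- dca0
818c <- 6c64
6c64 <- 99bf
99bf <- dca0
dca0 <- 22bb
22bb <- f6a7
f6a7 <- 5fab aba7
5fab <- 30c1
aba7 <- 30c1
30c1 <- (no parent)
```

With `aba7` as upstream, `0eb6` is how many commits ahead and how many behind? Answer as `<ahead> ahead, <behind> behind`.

8 ahead, 0 behind

Reachable from 0eb6: {0eb6, 22bb, 30c1, 5fab, 6c64, 818c, 99bf, aba7, dca0, f6a7}.
Reachable from aba7: {30c1, aba7}.
Only in 0eb6's history (ahead): {0eb6, 22bb, 5fab, 6c64, 818c, 99bf, dca0, f6a7} — 8.
Only in aba7's history (behind): {} — 0.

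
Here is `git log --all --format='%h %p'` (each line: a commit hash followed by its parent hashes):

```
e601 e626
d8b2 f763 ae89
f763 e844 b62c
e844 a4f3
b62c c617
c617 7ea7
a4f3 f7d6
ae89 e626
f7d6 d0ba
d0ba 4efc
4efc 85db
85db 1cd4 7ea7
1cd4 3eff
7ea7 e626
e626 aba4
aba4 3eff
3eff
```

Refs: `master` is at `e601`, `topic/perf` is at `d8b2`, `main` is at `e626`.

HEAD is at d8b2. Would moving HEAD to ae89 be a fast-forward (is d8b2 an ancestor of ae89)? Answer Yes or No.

No

A fast-forward from d8b2 to ae89 is possible iff d8b2 is an ancestor of ae89.
Ancestors of ae89: {3eff, aba4, ae89, e626}.
d8b2 is not among them, so fast-forward is not possible.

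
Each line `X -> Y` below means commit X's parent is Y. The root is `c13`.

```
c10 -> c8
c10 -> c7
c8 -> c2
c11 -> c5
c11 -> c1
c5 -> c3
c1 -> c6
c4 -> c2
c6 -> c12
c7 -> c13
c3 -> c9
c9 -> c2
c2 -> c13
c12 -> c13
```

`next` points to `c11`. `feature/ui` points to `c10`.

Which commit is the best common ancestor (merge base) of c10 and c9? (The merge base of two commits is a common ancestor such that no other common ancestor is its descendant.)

Ancestors of c10: {c10, c13, c2, c7, c8}.
Ancestors of c9: {c13, c2, c9}.
Common ancestors: {c13, c2}.
Among these, c2 is not an ancestor of any other common ancestor — it is the merge base.

c2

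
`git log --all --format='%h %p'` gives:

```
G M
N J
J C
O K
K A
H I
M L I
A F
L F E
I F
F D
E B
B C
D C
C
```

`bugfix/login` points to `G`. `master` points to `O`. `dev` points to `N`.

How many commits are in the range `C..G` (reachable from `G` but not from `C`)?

8

Reachable from G: {B, C, D, E, F, G, I, L, M}.
Reachable from C: {C}.
In G's history but not C's: {B, D, E, F, G, I, L, M} — 8 commits.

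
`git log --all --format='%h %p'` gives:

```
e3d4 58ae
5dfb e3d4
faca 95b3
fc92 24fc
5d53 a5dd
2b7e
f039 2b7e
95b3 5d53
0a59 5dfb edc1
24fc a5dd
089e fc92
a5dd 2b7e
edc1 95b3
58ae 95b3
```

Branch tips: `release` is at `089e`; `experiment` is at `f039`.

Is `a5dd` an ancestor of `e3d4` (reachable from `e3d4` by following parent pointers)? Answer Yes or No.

Yes

Ancestors of e3d4 (commits reachable by following parents): {2b7e, 58ae, 5d53, 95b3, a5dd, e3d4}.
a5dd is in that set, so it is an ancestor of e3d4.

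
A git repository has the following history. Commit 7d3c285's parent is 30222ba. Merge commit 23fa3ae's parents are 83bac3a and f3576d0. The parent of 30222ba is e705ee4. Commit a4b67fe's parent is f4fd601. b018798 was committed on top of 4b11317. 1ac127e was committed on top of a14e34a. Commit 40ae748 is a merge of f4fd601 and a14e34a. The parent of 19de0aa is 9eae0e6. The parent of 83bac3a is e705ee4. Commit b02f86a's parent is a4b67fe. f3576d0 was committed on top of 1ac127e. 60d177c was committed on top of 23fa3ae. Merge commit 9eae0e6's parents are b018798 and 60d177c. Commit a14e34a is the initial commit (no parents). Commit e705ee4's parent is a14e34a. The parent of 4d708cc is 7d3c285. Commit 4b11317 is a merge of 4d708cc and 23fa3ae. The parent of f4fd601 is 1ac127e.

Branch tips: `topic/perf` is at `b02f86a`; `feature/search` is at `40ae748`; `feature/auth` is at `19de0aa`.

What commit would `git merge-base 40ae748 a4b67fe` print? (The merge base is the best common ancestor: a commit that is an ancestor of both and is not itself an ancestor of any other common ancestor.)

f4fd601

Ancestors of 40ae748: {1ac127e, 40ae748, a14e34a, f4fd601}.
Ancestors of a4b67fe: {1ac127e, a14e34a, a4b67fe, f4fd601}.
Common ancestors: {1ac127e, a14e34a, f4fd601}.
Among these, f4fd601 is not an ancestor of any other common ancestor — it is the merge base.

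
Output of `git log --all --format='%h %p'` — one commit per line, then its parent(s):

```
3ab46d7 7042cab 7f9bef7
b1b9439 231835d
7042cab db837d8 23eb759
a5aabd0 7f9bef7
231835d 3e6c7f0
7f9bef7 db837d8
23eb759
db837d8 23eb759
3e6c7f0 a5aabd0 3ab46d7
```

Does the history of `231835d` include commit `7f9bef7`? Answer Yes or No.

Yes

Ancestors of 231835d (commits reachable by following parents): {231835d, 23eb759, 3ab46d7, 3e6c7f0, 7042cab, 7f9bef7, a5aabd0, db837d8}.
7f9bef7 is in that set, so it is an ancestor of 231835d.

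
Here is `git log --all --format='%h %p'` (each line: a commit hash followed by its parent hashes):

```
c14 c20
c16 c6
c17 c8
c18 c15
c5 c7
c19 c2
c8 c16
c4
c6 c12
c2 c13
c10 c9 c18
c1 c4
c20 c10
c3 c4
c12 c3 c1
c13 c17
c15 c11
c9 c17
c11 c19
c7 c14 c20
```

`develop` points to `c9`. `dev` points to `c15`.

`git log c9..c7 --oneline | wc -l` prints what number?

10

Reachable from c7: {c1, c10, c11, c12, c13, c14, c15, c16, c17, c18, c19, c2, c20, c3, c4, c6, c7, c8, c9}.
Reachable from c9: {c1, c12, c16, c17, c3, c4, c6, c8, c9}.
In c7's history but not c9's: {c10, c11, c13, c14, c15, c18, c19, c2, c20, c7} — 10 commits.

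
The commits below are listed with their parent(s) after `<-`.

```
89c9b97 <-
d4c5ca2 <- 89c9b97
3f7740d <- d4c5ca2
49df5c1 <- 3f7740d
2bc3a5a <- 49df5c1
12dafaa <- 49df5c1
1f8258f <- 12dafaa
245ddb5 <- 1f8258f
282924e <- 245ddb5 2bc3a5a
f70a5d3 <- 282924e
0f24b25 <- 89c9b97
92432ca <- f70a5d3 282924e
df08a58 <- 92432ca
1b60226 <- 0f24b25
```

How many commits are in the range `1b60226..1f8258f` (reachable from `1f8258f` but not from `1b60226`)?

Reachable from 1f8258f: {12dafaa, 1f8258f, 3f7740d, 49df5c1, 89c9b97, d4c5ca2}.
Reachable from 1b60226: {0f24b25, 1b60226, 89c9b97}.
In 1f8258f's history but not 1b60226's: {12dafaa, 1f8258f, 3f7740d, 49df5c1, d4c5ca2} — 5 commits.

5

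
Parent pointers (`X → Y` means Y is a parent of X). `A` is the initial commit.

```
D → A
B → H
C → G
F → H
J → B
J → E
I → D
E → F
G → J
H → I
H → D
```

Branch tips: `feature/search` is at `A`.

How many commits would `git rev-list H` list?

Walking parent pointers from H: reachable set = {A, D, H, I}.
That is 4 commits.

4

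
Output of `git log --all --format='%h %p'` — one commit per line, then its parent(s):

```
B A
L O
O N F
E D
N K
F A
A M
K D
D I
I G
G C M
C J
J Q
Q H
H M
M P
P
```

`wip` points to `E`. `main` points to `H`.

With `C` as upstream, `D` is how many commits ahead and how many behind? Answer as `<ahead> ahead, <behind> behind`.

Reachable from D: {C, D, G, H, I, J, M, P, Q}.
Reachable from C: {C, H, J, M, P, Q}.
Only in D's history (ahead): {D, G, I} — 3.
Only in C's history (behind): {} — 0.

3 ahead, 0 behind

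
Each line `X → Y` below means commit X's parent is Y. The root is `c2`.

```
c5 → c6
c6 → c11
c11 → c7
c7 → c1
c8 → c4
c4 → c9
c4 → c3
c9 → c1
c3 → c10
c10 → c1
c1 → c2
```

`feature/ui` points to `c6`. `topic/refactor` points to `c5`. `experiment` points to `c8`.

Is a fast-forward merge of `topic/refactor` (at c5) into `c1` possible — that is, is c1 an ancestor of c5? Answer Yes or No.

A fast-forward from c1 to c5 is possible iff c1 is an ancestor of c5.
Ancestors of c5: {c1, c11, c2, c5, c6, c7}.
c1 is among them, so fast-forward is possible.

Yes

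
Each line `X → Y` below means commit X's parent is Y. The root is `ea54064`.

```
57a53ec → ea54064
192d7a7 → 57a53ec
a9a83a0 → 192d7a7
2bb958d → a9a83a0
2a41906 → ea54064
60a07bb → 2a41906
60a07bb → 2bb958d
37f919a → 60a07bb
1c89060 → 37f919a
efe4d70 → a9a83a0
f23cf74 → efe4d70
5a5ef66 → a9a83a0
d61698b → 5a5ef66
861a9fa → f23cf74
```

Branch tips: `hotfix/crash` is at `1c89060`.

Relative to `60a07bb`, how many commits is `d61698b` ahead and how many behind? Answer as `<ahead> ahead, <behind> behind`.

2 ahead, 3 behind

Reachable from d61698b: {192d7a7, 57a53ec, 5a5ef66, a9a83a0, d61698b, ea54064}.
Reachable from 60a07bb: {192d7a7, 2a41906, 2bb958d, 57a53ec, 60a07bb, a9a83a0, ea54064}.
Only in d61698b's history (ahead): {5a5ef66, d61698b} — 2.
Only in 60a07bb's history (behind): {2a41906, 2bb958d, 60a07bb} — 3.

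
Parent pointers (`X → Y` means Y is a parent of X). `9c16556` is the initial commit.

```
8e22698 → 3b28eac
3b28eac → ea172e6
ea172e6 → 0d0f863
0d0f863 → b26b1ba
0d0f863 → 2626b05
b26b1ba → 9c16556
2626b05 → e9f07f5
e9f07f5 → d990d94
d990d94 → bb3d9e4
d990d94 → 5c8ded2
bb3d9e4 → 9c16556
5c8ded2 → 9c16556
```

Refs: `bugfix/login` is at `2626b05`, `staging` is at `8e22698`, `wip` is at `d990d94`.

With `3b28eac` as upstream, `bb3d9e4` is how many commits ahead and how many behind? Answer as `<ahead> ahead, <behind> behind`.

0 ahead, 8 behind

Reachable from bb3d9e4: {9c16556, bb3d9e4}.
Reachable from 3b28eac: {0d0f863, 2626b05, 3b28eac, 5c8ded2, 9c16556, b26b1ba, bb3d9e4, d990d94, e9f07f5, ea172e6}.
Only in bb3d9e4's history (ahead): {} — 0.
Only in 3b28eac's history (behind): {0d0f863, 2626b05, 3b28eac, 5c8ded2, b26b1ba, d990d94, e9f07f5, ea172e6} — 8.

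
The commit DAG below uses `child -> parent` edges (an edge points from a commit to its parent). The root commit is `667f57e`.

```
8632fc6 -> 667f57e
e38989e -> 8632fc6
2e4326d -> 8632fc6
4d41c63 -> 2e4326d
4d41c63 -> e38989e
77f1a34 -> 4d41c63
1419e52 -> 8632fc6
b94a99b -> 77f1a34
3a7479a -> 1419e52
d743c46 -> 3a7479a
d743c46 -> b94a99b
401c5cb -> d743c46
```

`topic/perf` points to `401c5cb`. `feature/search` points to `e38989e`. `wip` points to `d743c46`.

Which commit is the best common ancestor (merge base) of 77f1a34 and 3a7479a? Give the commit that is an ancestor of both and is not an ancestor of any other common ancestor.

Ancestors of 77f1a34: {2e4326d, 4d41c63, 667f57e, 77f1a34, 8632fc6, e38989e}.
Ancestors of 3a7479a: {1419e52, 3a7479a, 667f57e, 8632fc6}.
Common ancestors: {667f57e, 8632fc6}.
Among these, 8632fc6 is not an ancestor of any other common ancestor — it is the merge base.

8632fc6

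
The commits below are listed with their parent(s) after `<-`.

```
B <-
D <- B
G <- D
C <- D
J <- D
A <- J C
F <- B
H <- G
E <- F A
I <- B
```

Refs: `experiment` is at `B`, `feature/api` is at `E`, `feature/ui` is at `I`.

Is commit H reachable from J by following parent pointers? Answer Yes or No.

Ancestors of J: {B, D, J}.
H is not in that set, so it is not an ancestor of J.

No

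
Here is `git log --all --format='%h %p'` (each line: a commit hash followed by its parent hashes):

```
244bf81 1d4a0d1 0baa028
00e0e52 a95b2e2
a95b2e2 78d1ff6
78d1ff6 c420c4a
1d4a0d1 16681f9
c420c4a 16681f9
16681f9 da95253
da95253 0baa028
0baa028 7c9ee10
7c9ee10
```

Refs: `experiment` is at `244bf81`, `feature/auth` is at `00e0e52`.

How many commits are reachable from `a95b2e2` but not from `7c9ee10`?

6

Reachable from a95b2e2: {0baa028, 16681f9, 78d1ff6, 7c9ee10, a95b2e2, c420c4a, da95253}.
Reachable from 7c9ee10: {7c9ee10}.
In a95b2e2's history but not 7c9ee10's: {0baa028, 16681f9, 78d1ff6, a95b2e2, c420c4a, da95253} — 6 commits.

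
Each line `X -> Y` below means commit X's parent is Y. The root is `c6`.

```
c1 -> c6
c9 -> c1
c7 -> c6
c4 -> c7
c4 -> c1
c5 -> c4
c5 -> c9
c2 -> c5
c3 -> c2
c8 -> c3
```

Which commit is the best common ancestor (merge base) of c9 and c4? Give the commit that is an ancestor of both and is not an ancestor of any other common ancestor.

Ancestors of c9: {c1, c6, c9}.
Ancestors of c4: {c1, c4, c6, c7}.
Common ancestors: {c1, c6}.
Among these, c1 is not an ancestor of any other common ancestor — it is the merge base.

c1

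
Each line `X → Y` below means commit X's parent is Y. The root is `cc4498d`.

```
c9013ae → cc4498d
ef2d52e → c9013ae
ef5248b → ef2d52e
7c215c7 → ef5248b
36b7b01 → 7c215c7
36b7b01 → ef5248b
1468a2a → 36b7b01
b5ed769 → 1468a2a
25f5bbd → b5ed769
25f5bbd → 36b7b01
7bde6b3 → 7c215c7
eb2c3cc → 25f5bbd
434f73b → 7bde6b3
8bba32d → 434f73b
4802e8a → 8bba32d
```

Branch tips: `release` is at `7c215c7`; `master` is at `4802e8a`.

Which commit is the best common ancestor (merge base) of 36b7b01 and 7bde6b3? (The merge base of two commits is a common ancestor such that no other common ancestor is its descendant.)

7c215c7

Ancestors of 36b7b01: {36b7b01, 7c215c7, c9013ae, cc4498d, ef2d52e, ef5248b}.
Ancestors of 7bde6b3: {7bde6b3, 7c215c7, c9013ae, cc4498d, ef2d52e, ef5248b}.
Common ancestors: {7c215c7, c9013ae, cc4498d, ef2d52e, ef5248b}.
Among these, 7c215c7 is not an ancestor of any other common ancestor — it is the merge base.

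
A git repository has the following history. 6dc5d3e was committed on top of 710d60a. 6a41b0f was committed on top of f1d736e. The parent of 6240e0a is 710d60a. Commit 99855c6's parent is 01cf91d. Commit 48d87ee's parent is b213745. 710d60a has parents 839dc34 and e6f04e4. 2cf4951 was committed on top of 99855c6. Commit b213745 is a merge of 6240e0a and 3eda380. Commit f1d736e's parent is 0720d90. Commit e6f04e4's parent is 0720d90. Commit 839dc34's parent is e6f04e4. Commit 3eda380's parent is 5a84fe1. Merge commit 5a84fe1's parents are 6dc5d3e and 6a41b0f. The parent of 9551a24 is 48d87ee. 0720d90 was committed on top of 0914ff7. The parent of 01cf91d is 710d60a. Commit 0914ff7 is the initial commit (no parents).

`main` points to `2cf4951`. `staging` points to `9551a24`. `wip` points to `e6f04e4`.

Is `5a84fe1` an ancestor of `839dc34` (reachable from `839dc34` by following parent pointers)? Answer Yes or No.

Ancestors of 839dc34: {0720d90, 0914ff7, 839dc34, e6f04e4}.
5a84fe1 is not in that set, so it is not an ancestor of 839dc34.

No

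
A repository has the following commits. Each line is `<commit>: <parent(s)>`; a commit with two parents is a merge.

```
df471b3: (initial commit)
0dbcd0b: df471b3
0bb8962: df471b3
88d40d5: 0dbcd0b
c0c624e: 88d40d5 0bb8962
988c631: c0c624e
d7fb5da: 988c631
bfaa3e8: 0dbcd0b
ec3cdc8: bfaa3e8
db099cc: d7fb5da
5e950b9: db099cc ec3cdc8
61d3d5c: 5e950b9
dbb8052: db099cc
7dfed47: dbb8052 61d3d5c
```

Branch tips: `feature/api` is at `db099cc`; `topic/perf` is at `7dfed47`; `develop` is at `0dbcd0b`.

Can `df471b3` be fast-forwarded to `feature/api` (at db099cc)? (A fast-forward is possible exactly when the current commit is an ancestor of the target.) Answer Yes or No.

A fast-forward from df471b3 to db099cc is possible iff df471b3 is an ancestor of db099cc.
Ancestors of db099cc: {0bb8962, 0dbcd0b, 88d40d5, 988c631, c0c624e, d7fb5da, db099cc, df471b3}.
df471b3 is among them, so fast-forward is possible.

Yes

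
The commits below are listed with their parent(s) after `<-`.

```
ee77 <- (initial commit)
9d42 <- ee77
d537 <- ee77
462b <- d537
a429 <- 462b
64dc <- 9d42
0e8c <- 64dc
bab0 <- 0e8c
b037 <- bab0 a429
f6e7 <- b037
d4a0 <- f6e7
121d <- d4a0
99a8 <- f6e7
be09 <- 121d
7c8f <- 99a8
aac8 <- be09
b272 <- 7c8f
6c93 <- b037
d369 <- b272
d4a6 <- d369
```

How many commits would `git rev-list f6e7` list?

10

Walking parent pointers from f6e7: reachable set = {0e8c, 462b, 64dc, 9d42, a429, b037, bab0, d537, ee77, f6e7}.
That is 10 commits.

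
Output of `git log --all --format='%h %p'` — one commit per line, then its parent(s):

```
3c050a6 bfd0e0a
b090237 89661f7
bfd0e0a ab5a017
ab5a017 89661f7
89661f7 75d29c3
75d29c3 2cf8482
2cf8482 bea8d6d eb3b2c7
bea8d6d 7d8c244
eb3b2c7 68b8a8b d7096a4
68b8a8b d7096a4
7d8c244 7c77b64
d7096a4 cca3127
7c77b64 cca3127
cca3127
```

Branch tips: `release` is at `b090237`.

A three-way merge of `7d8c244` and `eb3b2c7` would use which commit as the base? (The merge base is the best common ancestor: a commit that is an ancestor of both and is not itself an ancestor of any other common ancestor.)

Ancestors of 7d8c244: {7c77b64, 7d8c244, cca3127}.
Ancestors of eb3b2c7: {68b8a8b, cca3127, d7096a4, eb3b2c7}.
Common ancestors: {cca3127}.
The only common ancestor is cca3127, so it is the merge base.

cca3127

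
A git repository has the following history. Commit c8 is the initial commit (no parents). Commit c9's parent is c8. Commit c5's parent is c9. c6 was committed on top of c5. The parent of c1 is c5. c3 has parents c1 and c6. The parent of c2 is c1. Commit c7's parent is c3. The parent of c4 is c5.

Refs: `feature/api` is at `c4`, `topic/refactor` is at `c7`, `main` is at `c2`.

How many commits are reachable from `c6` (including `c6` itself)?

Walking parent pointers from c6: reachable set = {c5, c6, c8, c9}.
That is 4 commits.

4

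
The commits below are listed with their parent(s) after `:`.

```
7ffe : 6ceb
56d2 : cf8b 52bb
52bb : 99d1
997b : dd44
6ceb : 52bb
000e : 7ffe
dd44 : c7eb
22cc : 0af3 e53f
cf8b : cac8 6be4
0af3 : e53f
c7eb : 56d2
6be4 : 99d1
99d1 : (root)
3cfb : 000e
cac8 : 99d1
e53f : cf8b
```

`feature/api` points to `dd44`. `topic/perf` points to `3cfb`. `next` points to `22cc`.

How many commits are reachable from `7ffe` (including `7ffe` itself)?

Walking parent pointers from 7ffe: reachable set = {52bb, 6ceb, 7ffe, 99d1}.
That is 4 commits.

4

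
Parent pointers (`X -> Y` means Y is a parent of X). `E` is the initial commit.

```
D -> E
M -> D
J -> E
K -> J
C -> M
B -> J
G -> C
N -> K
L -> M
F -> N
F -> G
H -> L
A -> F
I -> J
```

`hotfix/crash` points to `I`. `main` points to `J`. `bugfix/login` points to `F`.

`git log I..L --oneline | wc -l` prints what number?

Reachable from L: {D, E, L, M}.
Reachable from I: {E, I, J}.
In L's history but not I's: {D, L, M} — 3 commits.

3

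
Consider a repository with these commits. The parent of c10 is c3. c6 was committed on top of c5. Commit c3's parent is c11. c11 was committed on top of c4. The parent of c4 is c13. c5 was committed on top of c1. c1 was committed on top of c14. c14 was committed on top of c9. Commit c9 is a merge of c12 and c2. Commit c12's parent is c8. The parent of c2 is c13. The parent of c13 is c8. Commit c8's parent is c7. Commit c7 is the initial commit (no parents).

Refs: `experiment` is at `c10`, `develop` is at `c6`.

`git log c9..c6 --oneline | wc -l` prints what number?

Reachable from c6: {c1, c12, c13, c14, c2, c5, c6, c7, c8, c9}.
Reachable from c9: {c12, c13, c2, c7, c8, c9}.
In c6's history but not c9's: {c1, c14, c5, c6} — 4 commits.

4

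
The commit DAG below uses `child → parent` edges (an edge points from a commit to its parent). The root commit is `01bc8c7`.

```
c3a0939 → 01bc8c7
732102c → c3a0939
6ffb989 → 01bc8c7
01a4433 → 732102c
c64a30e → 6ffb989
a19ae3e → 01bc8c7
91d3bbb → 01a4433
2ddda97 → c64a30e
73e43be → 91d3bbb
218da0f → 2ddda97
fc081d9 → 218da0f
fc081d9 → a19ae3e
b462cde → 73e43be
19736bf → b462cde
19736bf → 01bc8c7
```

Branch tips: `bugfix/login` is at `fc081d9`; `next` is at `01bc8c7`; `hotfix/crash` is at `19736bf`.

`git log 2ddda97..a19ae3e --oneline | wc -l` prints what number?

1

Reachable from a19ae3e: {01bc8c7, a19ae3e}.
Reachable from 2ddda97: {01bc8c7, 2ddda97, 6ffb989, c64a30e}.
In a19ae3e's history but not 2ddda97's: {a19ae3e} — 1 commit.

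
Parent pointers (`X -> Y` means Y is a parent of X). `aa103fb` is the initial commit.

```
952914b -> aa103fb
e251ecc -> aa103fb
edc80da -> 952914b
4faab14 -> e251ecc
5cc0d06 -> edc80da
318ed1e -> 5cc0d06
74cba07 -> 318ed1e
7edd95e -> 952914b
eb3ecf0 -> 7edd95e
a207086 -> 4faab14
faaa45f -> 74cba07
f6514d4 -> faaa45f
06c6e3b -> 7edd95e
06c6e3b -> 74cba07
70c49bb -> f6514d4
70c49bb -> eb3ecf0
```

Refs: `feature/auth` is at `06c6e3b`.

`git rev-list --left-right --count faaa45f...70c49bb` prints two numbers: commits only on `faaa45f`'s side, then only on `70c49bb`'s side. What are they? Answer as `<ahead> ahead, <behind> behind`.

0 ahead, 4 behind

Reachable from faaa45f: {318ed1e, 5cc0d06, 74cba07, 952914b, aa103fb, edc80da, faaa45f}.
Reachable from 70c49bb: {318ed1e, 5cc0d06, 70c49bb, 74cba07, 7edd95e, 952914b, aa103fb, eb3ecf0, edc80da, f6514d4, faaa45f}.
Only in faaa45f's history (ahead): {} — 0.
Only in 70c49bb's history (behind): {70c49bb, 7edd95e, eb3ecf0, f6514d4} — 4.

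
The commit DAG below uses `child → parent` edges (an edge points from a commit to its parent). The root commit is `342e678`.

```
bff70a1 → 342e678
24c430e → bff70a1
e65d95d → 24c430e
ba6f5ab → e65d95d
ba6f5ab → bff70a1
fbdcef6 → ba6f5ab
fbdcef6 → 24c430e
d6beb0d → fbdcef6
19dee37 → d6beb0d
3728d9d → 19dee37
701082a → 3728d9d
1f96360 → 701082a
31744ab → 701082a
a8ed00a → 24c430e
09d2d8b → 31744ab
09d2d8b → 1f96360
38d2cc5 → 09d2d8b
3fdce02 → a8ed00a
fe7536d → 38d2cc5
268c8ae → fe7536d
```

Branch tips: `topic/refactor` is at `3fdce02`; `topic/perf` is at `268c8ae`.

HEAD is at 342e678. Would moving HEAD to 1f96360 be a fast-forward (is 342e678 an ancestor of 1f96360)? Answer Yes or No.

Yes

A fast-forward from 342e678 to 1f96360 is possible iff 342e678 is an ancestor of 1f96360.
Ancestors of 1f96360: {19dee37, 1f96360, 24c430e, 342e678, 3728d9d, 701082a, ba6f5ab, bff70a1, d6beb0d, e65d95d, fbdcef6}.
342e678 is among them, so fast-forward is possible.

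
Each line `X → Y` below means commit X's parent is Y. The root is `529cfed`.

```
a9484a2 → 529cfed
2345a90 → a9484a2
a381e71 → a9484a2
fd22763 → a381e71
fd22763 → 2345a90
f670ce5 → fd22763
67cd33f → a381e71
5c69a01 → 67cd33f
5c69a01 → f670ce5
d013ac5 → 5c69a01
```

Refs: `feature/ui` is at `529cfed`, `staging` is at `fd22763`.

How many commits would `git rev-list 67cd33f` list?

4

Walking parent pointers from 67cd33f: reachable set = {529cfed, 67cd33f, a381e71, a9484a2}.
That is 4 commits.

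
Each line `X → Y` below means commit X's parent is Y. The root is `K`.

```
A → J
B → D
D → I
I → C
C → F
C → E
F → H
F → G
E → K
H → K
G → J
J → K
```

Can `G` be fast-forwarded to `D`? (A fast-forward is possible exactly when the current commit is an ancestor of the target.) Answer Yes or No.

Yes

A fast-forward from G to D is possible iff G is an ancestor of D.
Ancestors of D: {C, D, E, F, G, H, I, J, K}.
G is among them, so fast-forward is possible.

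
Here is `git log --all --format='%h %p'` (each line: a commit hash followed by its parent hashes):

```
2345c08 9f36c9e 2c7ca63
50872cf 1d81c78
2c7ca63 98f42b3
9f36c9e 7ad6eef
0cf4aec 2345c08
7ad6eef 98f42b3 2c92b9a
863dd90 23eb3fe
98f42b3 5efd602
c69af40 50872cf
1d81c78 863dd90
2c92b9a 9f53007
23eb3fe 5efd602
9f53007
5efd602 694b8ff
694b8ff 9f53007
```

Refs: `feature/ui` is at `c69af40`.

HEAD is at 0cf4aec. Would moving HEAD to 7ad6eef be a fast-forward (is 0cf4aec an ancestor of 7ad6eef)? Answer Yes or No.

No

A fast-forward from 0cf4aec to 7ad6eef is possible iff 0cf4aec is an ancestor of 7ad6eef.
Ancestors of 7ad6eef: {2c92b9a, 5efd602, 694b8ff, 7ad6eef, 98f42b3, 9f53007}.
0cf4aec is not among them, so fast-forward is not possible.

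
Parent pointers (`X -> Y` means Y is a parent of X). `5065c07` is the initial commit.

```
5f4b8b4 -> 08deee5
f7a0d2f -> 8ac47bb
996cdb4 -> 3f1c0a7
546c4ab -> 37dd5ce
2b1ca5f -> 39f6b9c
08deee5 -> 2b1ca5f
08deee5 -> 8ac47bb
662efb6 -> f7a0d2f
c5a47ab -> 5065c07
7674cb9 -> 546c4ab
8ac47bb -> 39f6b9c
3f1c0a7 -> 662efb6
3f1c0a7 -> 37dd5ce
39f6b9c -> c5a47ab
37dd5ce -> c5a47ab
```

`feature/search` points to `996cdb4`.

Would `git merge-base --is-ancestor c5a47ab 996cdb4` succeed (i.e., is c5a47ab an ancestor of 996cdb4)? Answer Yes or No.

Ancestors of 996cdb4 (commits reachable by following parents): {37dd5ce, 39f6b9c, 3f1c0a7, 5065c07, 662efb6, 8ac47bb, 996cdb4, c5a47ab, f7a0d2f}.
c5a47ab is in that set, so it is an ancestor of 996cdb4.

Yes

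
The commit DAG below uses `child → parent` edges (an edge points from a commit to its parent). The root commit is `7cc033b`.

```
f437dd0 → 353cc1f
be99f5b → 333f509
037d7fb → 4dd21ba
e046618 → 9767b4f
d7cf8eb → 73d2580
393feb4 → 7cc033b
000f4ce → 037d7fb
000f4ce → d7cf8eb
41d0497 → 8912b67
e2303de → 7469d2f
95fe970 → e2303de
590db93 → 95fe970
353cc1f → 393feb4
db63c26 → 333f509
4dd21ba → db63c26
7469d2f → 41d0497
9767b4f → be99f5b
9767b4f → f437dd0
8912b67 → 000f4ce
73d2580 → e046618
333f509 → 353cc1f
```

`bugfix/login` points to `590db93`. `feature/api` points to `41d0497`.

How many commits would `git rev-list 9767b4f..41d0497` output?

9

Reachable from 41d0497: {000f4ce, 037d7fb, 333f509, 353cc1f, 393feb4, 41d0497, 4dd21ba, 73d2580, 7cc033b, 8912b67, 9767b4f, be99f5b, d7cf8eb, db63c26, e046618, f437dd0}.
Reachable from 9767b4f: {333f509, 353cc1f, 393feb4, 7cc033b, 9767b4f, be99f5b, f437dd0}.
In 41d0497's history but not 9767b4f's: {000f4ce, 037d7fb, 41d0497, 4dd21ba, 73d2580, 8912b67, d7cf8eb, db63c26, e046618} — 9 commits.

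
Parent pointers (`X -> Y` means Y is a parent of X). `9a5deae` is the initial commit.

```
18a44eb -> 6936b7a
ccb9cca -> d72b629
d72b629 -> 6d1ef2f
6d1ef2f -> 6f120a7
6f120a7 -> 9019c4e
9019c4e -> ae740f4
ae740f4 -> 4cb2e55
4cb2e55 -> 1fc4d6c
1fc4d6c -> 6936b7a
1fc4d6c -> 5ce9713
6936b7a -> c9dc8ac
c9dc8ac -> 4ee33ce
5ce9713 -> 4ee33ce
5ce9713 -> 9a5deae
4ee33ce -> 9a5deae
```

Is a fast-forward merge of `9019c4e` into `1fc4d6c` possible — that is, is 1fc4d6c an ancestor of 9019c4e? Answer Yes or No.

A fast-forward from 1fc4d6c to 9019c4e is possible iff 1fc4d6c is an ancestor of 9019c4e.
Ancestors of 9019c4e: {1fc4d6c, 4cb2e55, 4ee33ce, 5ce9713, 6936b7a, 9019c4e, 9a5deae, ae740f4, c9dc8ac}.
1fc4d6c is among them, so fast-forward is possible.

Yes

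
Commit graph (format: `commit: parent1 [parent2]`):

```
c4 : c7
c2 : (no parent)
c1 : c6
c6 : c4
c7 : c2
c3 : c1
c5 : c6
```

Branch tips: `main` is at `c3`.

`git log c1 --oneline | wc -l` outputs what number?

Walking parent pointers from c1: reachable set = {c1, c2, c4, c6, c7}.
That is 5 commits.

5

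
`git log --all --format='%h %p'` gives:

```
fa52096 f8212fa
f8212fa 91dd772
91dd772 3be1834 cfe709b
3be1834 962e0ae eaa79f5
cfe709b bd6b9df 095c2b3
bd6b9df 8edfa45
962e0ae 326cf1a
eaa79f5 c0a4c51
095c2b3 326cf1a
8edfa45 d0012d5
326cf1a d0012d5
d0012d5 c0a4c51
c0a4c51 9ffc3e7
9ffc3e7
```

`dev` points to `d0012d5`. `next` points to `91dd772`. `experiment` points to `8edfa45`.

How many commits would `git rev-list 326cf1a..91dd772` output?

Reachable from 91dd772: {095c2b3, 326cf1a, 3be1834, 8edfa45, 91dd772, 962e0ae, 9ffc3e7, bd6b9df, c0a4c51, cfe709b, d0012d5, eaa79f5}.
Reachable from 326cf1a: {326cf1a, 9ffc3e7, c0a4c51, d0012d5}.
In 91dd772's history but not 326cf1a's: {095c2b3, 3be1834, 8edfa45, 91dd772, 962e0ae, bd6b9df, cfe709b, eaa79f5} — 8 commits.

8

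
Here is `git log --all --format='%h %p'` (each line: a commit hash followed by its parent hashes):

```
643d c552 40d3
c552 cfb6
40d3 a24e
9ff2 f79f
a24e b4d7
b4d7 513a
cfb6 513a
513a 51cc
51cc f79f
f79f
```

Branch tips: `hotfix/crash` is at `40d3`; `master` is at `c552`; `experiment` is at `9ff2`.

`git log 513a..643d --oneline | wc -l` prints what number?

Reachable from 643d: {40d3, 513a, 51cc, 643d, a24e, b4d7, c552, cfb6, f79f}.
Reachable from 513a: {513a, 51cc, f79f}.
In 643d's history but not 513a's: {40d3, 643d, a24e, b4d7, c552, cfb6} — 6 commits.

6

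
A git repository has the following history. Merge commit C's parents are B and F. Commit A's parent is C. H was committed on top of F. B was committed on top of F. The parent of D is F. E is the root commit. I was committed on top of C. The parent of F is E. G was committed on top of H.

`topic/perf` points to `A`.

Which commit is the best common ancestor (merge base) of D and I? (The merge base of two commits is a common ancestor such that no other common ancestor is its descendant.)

Ancestors of D: {D, E, F}.
Ancestors of I: {B, C, E, F, I}.
Common ancestors: {E, F}.
Among these, F is not an ancestor of any other common ancestor — it is the merge base.

F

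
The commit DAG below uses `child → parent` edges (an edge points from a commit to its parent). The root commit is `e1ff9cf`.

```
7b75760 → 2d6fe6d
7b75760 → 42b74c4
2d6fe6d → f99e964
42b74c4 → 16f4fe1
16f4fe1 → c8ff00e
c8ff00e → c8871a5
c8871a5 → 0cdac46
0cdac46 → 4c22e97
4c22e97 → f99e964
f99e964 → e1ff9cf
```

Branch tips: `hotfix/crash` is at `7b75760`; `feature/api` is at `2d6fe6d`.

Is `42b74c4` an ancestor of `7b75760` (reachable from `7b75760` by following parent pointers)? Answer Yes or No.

Yes

Ancestors of 7b75760 (commits reachable by following parents): {0cdac46, 16f4fe1, 2d6fe6d, 42b74c4, 4c22e97, 7b75760, c8871a5, c8ff00e, e1ff9cf, f99e964}.
42b74c4 is in that set, so it is an ancestor of 7b75760.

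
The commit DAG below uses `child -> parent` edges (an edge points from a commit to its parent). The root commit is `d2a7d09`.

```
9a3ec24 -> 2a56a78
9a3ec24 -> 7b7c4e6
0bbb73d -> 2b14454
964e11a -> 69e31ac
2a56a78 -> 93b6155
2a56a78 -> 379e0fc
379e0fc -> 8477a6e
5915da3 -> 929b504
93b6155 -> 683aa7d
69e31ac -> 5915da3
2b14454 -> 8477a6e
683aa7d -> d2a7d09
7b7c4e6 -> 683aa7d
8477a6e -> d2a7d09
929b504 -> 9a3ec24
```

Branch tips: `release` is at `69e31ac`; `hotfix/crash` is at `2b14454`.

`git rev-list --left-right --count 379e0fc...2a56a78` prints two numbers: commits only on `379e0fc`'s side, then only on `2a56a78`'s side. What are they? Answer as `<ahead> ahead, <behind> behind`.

0 ahead, 3 behind

Reachable from 379e0fc: {379e0fc, 8477a6e, d2a7d09}.
Reachable from 2a56a78: {2a56a78, 379e0fc, 683aa7d, 8477a6e, 93b6155, d2a7d09}.
Only in 379e0fc's history (ahead): {} — 0.
Only in 2a56a78's history (behind): {2a56a78, 683aa7d, 93b6155} — 3.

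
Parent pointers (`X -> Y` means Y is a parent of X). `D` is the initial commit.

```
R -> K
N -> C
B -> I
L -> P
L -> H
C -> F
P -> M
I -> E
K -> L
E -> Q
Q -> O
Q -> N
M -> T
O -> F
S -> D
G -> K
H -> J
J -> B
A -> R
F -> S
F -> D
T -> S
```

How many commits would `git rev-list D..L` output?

15

Reachable from L: {B, C, D, E, F, H, I, J, L, M, N, O, P, Q, S, T}.
Reachable from D: {D}.
In L's history but not D's: {B, C, E, F, H, I, J, L, M, N, O, P, Q, S, T} — 15 commits.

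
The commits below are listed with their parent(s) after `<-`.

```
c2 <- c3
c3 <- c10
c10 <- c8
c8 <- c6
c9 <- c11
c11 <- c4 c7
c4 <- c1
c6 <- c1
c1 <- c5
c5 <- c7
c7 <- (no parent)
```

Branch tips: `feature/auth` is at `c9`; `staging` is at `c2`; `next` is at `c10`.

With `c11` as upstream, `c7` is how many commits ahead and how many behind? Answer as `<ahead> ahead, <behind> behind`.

Reachable from c7: {c7}.
Reachable from c11: {c1, c11, c4, c5, c7}.
Only in c7's history (ahead): {} — 0.
Only in c11's history (behind): {c1, c11, c4, c5} — 4.

0 ahead, 4 behind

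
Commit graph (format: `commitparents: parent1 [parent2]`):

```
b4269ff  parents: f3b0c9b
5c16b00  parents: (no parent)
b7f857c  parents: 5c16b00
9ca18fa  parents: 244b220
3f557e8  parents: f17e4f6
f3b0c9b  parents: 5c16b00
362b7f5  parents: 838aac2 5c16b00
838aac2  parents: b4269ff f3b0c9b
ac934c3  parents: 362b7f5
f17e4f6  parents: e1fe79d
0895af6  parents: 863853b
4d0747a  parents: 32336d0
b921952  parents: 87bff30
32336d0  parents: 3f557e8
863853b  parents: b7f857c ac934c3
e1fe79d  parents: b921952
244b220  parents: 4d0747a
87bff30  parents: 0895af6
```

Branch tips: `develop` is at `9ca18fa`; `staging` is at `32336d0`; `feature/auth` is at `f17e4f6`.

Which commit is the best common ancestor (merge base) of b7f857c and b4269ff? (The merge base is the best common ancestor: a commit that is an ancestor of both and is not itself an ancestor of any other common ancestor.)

5c16b00

Ancestors of b7f857c: {5c16b00, b7f857c}.
Ancestors of b4269ff: {5c16b00, b4269ff, f3b0c9b}.
Common ancestors: {5c16b00}.
The only common ancestor is 5c16b00, so it is the merge base.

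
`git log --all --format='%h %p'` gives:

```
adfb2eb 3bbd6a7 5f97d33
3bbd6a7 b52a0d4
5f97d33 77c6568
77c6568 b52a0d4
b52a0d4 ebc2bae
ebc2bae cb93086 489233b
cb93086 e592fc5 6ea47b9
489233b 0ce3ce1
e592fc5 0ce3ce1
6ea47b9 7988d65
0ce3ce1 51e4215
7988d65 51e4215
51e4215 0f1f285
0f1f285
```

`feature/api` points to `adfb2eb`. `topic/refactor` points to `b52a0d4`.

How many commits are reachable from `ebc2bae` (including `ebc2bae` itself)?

Walking parent pointers from ebc2bae: reachable set = {0ce3ce1, 0f1f285, 489233b, 51e4215, 6ea47b9, 7988d65, cb93086, e592fc5, ebc2bae}.
That is 9 commits.

9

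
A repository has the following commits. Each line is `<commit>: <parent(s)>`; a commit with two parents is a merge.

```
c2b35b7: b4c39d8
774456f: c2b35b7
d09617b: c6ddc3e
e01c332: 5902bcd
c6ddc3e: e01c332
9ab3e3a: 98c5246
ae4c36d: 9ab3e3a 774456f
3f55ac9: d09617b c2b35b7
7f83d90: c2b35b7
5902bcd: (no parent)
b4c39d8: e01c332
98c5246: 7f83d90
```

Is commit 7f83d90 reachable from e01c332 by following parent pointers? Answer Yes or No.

Ancestors of e01c332: {5902bcd, e01c332}.
7f83d90 is not in that set, so it is not an ancestor of e01c332.

No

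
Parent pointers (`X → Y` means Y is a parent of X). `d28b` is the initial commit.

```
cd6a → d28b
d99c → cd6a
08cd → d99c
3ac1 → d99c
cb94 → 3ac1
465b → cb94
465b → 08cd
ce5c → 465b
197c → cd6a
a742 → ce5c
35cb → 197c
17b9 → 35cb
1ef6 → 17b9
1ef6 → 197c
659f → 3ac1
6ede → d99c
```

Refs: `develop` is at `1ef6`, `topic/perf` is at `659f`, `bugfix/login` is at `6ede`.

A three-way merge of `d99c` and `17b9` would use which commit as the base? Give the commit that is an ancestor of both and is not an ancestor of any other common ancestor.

cd6a

Ancestors of d99c: {cd6a, d28b, d99c}.
Ancestors of 17b9: {17b9, 197c, 35cb, cd6a, d28b}.
Common ancestors: {cd6a, d28b}.
Among these, cd6a is not an ancestor of any other common ancestor — it is the merge base.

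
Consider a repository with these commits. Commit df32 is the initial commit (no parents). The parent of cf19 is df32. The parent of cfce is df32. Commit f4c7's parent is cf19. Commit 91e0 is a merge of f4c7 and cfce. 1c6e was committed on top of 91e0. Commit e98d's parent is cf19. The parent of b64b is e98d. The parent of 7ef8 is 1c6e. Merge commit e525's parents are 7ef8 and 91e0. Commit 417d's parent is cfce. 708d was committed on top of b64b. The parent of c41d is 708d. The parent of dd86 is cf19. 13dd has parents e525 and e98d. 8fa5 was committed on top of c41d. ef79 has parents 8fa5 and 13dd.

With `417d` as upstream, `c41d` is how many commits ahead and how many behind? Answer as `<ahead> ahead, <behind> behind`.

5 ahead, 2 behind

Reachable from c41d: {708d, b64b, c41d, cf19, df32, e98d}.
Reachable from 417d: {417d, cfce, df32}.
Only in c41d's history (ahead): {708d, b64b, c41d, cf19, e98d} — 5.
Only in 417d's history (behind): {417d, cfce} — 2.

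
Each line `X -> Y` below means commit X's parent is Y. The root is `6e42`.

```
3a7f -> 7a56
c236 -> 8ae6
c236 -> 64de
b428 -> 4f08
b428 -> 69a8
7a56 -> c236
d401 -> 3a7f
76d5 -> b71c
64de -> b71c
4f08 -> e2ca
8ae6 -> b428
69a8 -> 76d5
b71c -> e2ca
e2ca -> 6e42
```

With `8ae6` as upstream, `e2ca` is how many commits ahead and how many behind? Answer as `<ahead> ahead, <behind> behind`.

Reachable from e2ca: {6e42, e2ca}.
Reachable from 8ae6: {4f08, 69a8, 6e42, 76d5, 8ae6, b428, b71c, e2ca}.
Only in e2ca's history (ahead): {} — 0.
Only in 8ae6's history (behind): {4f08, 69a8, 76d5, 8ae6, b428, b71c} — 6.

0 ahead, 6 behind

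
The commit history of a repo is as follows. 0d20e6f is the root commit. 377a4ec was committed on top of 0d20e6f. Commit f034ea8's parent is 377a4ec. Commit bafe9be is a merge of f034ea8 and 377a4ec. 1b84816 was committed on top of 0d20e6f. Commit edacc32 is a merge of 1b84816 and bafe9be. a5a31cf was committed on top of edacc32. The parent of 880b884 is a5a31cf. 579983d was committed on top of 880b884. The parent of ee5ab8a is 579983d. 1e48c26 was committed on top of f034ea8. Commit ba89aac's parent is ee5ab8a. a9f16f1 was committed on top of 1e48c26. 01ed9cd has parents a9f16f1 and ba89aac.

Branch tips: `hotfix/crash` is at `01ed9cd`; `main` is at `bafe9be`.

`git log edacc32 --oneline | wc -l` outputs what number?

Walking parent pointers from edacc32: reachable set = {0d20e6f, 1b84816, 377a4ec, bafe9be, edacc32, f034ea8}.
That is 6 commits.

6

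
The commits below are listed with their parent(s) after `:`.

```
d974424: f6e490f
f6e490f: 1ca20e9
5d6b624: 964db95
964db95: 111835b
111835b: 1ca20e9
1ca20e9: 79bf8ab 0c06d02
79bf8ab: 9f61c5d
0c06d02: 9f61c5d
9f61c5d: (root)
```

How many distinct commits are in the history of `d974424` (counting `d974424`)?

Walking parent pointers from d974424: reachable set = {0c06d02, 1ca20e9, 79bf8ab, 9f61c5d, d974424, f6e490f}.
That is 6 commits.

6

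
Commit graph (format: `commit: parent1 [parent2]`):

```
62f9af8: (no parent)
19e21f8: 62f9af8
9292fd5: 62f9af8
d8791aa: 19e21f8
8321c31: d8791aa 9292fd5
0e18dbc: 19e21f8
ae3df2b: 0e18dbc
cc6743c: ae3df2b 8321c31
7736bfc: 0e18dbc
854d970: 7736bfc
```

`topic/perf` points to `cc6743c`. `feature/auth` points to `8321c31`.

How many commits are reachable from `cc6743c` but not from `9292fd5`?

6

Reachable from cc6743c: {0e18dbc, 19e21f8, 62f9af8, 8321c31, 9292fd5, ae3df2b, cc6743c, d8791aa}.
Reachable from 9292fd5: {62f9af8, 9292fd5}.
In cc6743c's history but not 9292fd5's: {0e18dbc, 19e21f8, 8321c31, ae3df2b, cc6743c, d8791aa} — 6 commits.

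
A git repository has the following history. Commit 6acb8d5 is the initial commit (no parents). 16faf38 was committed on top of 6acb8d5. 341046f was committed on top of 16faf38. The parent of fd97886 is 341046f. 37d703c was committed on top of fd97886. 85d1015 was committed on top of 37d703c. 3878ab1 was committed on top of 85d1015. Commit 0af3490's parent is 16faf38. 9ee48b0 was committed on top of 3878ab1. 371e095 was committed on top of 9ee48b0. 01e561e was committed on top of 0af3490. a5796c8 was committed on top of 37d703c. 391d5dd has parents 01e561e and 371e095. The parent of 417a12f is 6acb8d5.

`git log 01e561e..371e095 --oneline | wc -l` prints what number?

Reachable from 371e095: {16faf38, 341046f, 371e095, 37d703c, 3878ab1, 6acb8d5, 85d1015, 9ee48b0, fd97886}.
Reachable from 01e561e: {01e561e, 0af3490, 16faf38, 6acb8d5}.
In 371e095's history but not 01e561e's: {341046f, 371e095, 37d703c, 3878ab1, 85d1015, 9ee48b0, fd97886} — 7 commits.

7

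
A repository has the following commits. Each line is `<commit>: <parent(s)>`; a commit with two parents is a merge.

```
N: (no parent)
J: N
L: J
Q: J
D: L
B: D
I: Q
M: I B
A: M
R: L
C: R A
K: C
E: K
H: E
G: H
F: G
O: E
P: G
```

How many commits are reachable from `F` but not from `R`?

Reachable from F: {A, B, C, D, E, F, G, H, I, J, K, L, M, N, Q, R}.
Reachable from R: {J, L, N, R}.
In F's history but not R's: {A, B, C, D, E, F, G, H, I, K, M, Q} — 12 commits.

12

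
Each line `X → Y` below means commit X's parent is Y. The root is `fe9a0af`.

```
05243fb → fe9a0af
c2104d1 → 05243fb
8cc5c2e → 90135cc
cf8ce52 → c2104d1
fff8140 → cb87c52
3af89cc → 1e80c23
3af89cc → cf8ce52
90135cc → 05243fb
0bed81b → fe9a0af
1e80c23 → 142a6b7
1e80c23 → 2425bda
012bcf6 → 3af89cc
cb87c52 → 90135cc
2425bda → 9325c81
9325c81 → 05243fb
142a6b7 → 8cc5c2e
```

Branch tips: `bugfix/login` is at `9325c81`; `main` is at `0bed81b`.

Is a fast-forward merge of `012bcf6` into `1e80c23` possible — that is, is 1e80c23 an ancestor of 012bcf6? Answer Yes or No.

Yes

A fast-forward from 1e80c23 to 012bcf6 is possible iff 1e80c23 is an ancestor of 012bcf6.
Ancestors of 012bcf6: {012bcf6, 05243fb, 142a6b7, 1e80c23, 2425bda, 3af89cc, 8cc5c2e, 90135cc, 9325c81, c2104d1, cf8ce52, fe9a0af}.
1e80c23 is among them, so fast-forward is possible.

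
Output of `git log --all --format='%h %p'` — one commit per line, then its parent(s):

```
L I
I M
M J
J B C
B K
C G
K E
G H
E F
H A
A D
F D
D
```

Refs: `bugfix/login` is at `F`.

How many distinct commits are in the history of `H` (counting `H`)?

Walking parent pointers from H: reachable set = {A, D, H}.
That is 3 commits.

3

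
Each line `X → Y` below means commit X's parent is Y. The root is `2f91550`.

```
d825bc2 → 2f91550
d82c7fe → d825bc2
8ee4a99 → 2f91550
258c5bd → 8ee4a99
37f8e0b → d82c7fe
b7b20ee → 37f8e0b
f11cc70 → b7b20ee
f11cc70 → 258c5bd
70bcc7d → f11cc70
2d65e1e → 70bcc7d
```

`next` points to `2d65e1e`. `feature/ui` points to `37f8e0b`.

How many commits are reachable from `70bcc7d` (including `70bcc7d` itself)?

9

Walking parent pointers from 70bcc7d: reachable set = {258c5bd, 2f91550, 37f8e0b, 70bcc7d, 8ee4a99, b7b20ee, d825bc2, d82c7fe, f11cc70}.
That is 9 commits.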